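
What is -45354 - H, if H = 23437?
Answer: -68791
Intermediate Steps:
-45354 - H = -45354 - 1*23437 = -45354 - 23437 = -68791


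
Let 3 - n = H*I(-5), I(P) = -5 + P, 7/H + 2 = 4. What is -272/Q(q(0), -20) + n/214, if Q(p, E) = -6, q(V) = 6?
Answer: 14609/321 ≈ 45.511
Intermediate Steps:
H = 7/2 (H = 7/(-2 + 4) = 7/2 ≈ 3.5000)
n = 38 (n = 3 - 7*(-5 - 5)/2 = 3 - 7*(-10)/2 = 3 - 1*(-35) = 3 + 35 = 38)
-272/Q(q(0), -20) + n/214 = -272/(-6) + 38/214 = -272*(-⅙) + 38*(1/214) = 136/3 + 19/107 = 14609/321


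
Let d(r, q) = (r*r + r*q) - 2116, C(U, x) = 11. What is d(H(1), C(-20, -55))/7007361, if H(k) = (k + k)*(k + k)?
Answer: -2056/7007361 ≈ -0.00029341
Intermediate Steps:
H(k) = 4*k² (H(k) = (2*k)*(2*k) = 4*k²)
d(r, q) = -2116 + r² + q*r (d(r, q) = (r² + q*r) - 2116 = -2116 + r² + q*r)
d(H(1), C(-20, -55))/7007361 = (-2116 + (4*1²)² + 11*(4*1²))/7007361 = (-2116 + (4*1)² + 11*(4*1))*(1/7007361) = (-2116 + 4² + 11*4)*(1/7007361) = (-2116 + 16 + 44)*(1/7007361) = -2056*1/7007361 = -2056/7007361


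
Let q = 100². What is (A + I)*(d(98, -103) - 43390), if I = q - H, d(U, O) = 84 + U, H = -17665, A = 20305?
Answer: -2072687760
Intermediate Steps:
q = 10000
I = 27665 (I = 10000 - 1*(-17665) = 10000 + 17665 = 27665)
(A + I)*(d(98, -103) - 43390) = (20305 + 27665)*((84 + 98) - 43390) = 47970*(182 - 43390) = 47970*(-43208) = -2072687760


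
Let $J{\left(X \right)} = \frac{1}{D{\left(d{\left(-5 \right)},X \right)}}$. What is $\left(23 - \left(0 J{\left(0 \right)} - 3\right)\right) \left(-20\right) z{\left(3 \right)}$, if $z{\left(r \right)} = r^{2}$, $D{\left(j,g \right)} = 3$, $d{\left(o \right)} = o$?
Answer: $-4680$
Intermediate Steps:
$J{\left(X \right)} = \frac{1}{3}$
$\left(23 - \left(0 J{\left(0 \right)} - 3\right)\right) \left(-20\right) z{\left(3 \right)} = \left(23 - \left(0 \cdot \frac{1}{3} - 3\right)\right) \left(-20\right) 3^{2} = \left(23 - \left(0 - 3\right)\right) \left(-20\right) 9 = \left(23 - -3\right) \left(-20\right) 9 = \left(23 + 3\right) \left(-20\right) 9 = 26 \left(-20\right) 9 = \left(-520\right) 9 = -4680$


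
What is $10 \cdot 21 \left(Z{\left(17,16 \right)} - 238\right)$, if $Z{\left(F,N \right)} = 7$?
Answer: $-48510$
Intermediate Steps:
$10 \cdot 21 \left(Z{\left(17,16 \right)} - 238\right) = 10 \cdot 21 \left(7 - 238\right) = 210 \left(-231\right) = -48510$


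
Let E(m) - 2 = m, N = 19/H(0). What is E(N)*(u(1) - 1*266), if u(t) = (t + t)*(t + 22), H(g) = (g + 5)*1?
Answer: -1276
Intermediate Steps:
H(g) = 5 + g (H(g) = (5 + g)*1 = 5 + g)
u(t) = 2*t*(22 + t) (u(t) = (2*t)*(22 + t) = 2*t*(22 + t))
N = 19/5 (N = 19/(5 + 0) = 19/5 ≈ 3.8000)
E(m) = 2 + m
E(N)*(u(1) - 1*266) = (2 + 19/5)*(2*1*(22 + 1) - 1*266) = 29*(2*1*23 - 266)/5 = 29*(46 - 266)/5 = (29/5)*(-220) = -1276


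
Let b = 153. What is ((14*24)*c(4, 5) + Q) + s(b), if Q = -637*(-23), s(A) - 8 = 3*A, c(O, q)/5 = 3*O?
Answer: 35278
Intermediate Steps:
c(O, q) = 15*O (c(O, q) = 5*(3*O) = 15*O)
s(A) = 8 + 3*A
Q = 14651
((14*24)*c(4, 5) + Q) + s(b) = ((14*24)*(15*4) + 14651) + (8 + 3*153) = (336*60 + 14651) + (8 + 459) = (20160 + 14651) + 467 = 34811 + 467 = 35278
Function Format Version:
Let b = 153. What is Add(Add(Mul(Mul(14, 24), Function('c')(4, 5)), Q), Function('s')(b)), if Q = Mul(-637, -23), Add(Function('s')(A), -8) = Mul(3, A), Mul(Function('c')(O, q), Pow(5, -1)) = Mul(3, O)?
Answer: 35278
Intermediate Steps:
Function('c')(O, q) = Mul(15, O) (Function('c')(O, q) = Mul(5, Mul(3, O)) = Mul(15, O))
Function('s')(A) = Add(8, Mul(3, A))
Q = 14651
Add(Add(Mul(Mul(14, 24), Function('c')(4, 5)), Q), Function('s')(b)) = Add(Add(Mul(Mul(14, 24), Mul(15, 4)), 14651), Add(8, Mul(3, 153))) = Add(Add(Mul(336, 60), 14651), Add(8, 459)) = Add(Add(20160, 14651), 467) = Add(34811, 467) = 35278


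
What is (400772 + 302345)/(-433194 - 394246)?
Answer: -703117/827440 ≈ -0.84975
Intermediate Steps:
(400772 + 302345)/(-433194 - 394246) = 703117/(-827440) = 703117*(-1/827440) = -703117/827440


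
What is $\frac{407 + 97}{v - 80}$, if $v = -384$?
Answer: $- \frac{63}{58} \approx -1.0862$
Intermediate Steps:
$\frac{407 + 97}{v - 80} = \frac{407 + 97}{-384 - 80} = \frac{504}{-464} = 504 \left(- \frac{1}{464}\right) = - \frac{63}{58}$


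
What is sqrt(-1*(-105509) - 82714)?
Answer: sqrt(22795) ≈ 150.98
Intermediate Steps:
sqrt(-1*(-105509) - 82714) = sqrt(105509 - 82714) = sqrt(22795)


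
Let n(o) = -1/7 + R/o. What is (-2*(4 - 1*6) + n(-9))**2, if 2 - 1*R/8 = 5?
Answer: 18769/441 ≈ 42.560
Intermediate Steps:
R = -24 (R = 16 - 8*5 = 16 - 40 = -24)
n(o) = -1/7 - 24/o
(-2*(4 - 1*6) + n(-9))**2 = (-2*(4 - 1*6) + (1/7)*(-168 - 1*(-9))/(-9))**2 = (-2*(4 - 6) + (1/7)*(-1/9)*(-168 + 9))**2 = (-2*(-2) + (1/7)*(-1/9)*(-159))**2 = (4 + 53/21)**2 = (137/21)**2 = 18769/441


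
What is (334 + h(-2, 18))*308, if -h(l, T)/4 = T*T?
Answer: -296296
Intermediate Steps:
h(l, T) = -4*T² (h(l, T) = -4*T*T = -4*T²)
(334 + h(-2, 18))*308 = (334 - 4*18²)*308 = (334 - 4*324)*308 = (334 - 1296)*308 = -962*308 = -296296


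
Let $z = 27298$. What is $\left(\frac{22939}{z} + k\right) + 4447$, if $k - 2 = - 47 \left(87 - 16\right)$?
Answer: $\frac{30378315}{27298} \approx 1112.8$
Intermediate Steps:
$k = -3335$ ($k = 2 - 47 \left(87 - 16\right) = 2 - 3337 = -3335$)
$\left(\frac{22939}{z} + k\right) + 4447 = \left(\frac{22939}{27298} - 3335\right) + 4447 = - \frac{91015891}{27298} + 4447 = \frac{30378315}{27298}$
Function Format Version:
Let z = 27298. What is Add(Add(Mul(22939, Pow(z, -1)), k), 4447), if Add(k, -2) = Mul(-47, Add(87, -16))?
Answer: Rational(30378315, 27298) ≈ 1112.8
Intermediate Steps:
k = -3335 (k = Add(2, Mul(-47, Add(87, -16))) = Add(2, Mul(-47, 71)) = Add(2, -3337) = -3335)
Add(Add(Mul(22939, Pow(z, -1)), k), 4447) = Add(Add(Mul(22939, Pow(27298, -1)), -3335), 4447) = Add(Add(Mul(22939, Rational(1, 27298)), -3335), 4447) = Add(Add(Rational(22939, 27298), -3335), 4447) = Add(Rational(-91015891, 27298), 4447) = Rational(30378315, 27298)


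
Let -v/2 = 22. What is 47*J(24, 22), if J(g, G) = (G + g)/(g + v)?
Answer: -1081/10 ≈ -108.10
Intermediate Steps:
v = -44 (v = -2*22 = -44)
J(g, G) = (G + g)/(-44 + g) (J(g, G) = (G + g)/(g - 44) = (G + g)/(-44 + g))
47*J(24, 22) = 47*((22 + 24)/(-44 + 24)) = 47*(46/(-20)) = 47*(-1/20*46) = 47*(-23/10) = -1081/10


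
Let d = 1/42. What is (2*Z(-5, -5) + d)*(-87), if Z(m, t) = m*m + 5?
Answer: -73109/14 ≈ -5222.1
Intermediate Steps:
d = 1/42 ≈ 0.023810
Z(m, t) = 5 + m**2 (Z(m, t) = m**2 + 5 = 5 + m**2)
(2*Z(-5, -5) + d)*(-87) = (2*(5 + (-5)**2) + 1/42)*(-87) = (2*(5 + 25) + 1/42)*(-87) = (2*30 + 1/42)*(-87) = (60 + 1/42)*(-87) = (2521/42)*(-87) = -73109/14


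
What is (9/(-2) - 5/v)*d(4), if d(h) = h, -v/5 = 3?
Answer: -50/3 ≈ -16.667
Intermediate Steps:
v = -15 (v = -5*3 = -15)
(9/(-2) - 5/v)*d(4) = (9/(-2) - 5/(-15))*4 = (9*(-½) - 5*(-1/15))*4 = (-9/2 + ⅓)*4 = -25/6*4 = -50/3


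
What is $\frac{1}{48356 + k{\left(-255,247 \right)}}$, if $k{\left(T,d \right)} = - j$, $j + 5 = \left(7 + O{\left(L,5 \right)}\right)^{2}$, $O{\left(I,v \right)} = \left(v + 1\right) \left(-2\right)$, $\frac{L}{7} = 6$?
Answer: $\frac{1}{48336} \approx 2.0689 \cdot 10^{-5}$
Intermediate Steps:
$L = 42$ ($L = 7 \cdot 6 = 42$)
$O{\left(I,v \right)} = -2 - 2 v$ ($O{\left(I,v \right)} = \left(1 + v\right) \left(-2\right) = -2 - 2 v$)
$j = 20$ ($j = -5 + \left(7 - 12\right)^{2} = -5 + \left(-5\right)^{2} = -5 + 25 = 20$)
$k{\left(T,d \right)} = -20$ ($k{\left(T,d \right)} = \left(-1\right) 20 = -20$)
$\frac{1}{48356 + k{\left(-255,247 \right)}} = \frac{1}{48356 - 20} = \frac{1}{48336}$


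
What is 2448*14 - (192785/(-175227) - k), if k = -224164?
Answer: -33274012699/175227 ≈ -1.8989e+5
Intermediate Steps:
2448*14 - (192785/(-175227) - k) = 2448*14 - (192785/(-175227) - 1*(-224164)) = 34272 - (192785*(-1/175227) + 224164) = 34272 - (-192785/175227 + 224164) = 34272 - 1*39279392443/175227 = 34272 - 39279392443/175227 = -33274012699/175227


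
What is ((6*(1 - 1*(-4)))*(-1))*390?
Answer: -11700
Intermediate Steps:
((6*(1 - 1*(-4)))*(-1))*390 = ((6*(1 + 4))*(-1))*390 = ((6*5)*(-1))*390 = (30*(-1))*390 = -30*390 = -11700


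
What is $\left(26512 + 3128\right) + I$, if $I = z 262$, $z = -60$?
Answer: $13920$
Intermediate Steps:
$I = -15720$ ($I = \left(-60\right) 262 = -15720$)
$\left(26512 + 3128\right) + I = \left(26512 + 3128\right) - 15720 = 29640 - 15720 = 13920$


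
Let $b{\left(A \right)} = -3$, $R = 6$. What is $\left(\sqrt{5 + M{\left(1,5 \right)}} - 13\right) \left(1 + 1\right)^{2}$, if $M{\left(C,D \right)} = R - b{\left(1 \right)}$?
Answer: $-52 + 4 \sqrt{14} \approx -37.033$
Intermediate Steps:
$M{\left(C,D \right)} = 9$ ($M{\left(C,D \right)} = 6 - -3 = 6 + 3 = 9$)
$\left(\sqrt{5 + M{\left(1,5 \right)}} - 13\right) \left(1 + 1\right)^{2} = \left(\sqrt{5 + 9} - 13\right) \left(1 + 1\right)^{2} = \left(\sqrt{14} - 13\right) 2^{2} = \left(-13 + \sqrt{14}\right) 4 = -52 + 4 \sqrt{14}$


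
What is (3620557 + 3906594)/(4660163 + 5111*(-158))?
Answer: 7527151/3852625 ≈ 1.9538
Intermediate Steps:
(3620557 + 3906594)/(4660163 + 5111*(-158)) = 7527151/(4660163 - 807538) = 7527151/3852625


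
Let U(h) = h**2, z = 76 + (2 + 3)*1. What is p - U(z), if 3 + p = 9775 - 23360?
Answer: -20149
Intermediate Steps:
p = -13588 (p = -3 + (9775 - 23360) = -3 - 13585 = -13588)
z = 81 (z = 76 + 5*1 = 76 + 5 = 81)
p - U(z) = -13588 - 1*81**2 = -13588 - 1*6561 = -13588 - 6561 = -20149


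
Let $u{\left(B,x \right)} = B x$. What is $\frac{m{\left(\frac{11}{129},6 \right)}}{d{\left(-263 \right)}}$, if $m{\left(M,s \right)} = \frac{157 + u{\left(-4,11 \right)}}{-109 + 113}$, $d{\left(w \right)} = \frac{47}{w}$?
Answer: $- \frac{29719}{188} \approx -158.08$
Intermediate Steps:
$m{\left(M,s \right)} = \frac{113}{4}$ ($m{\left(M,s \right)} = \frac{157 - 44}{-109 + 113} = \frac{157 - 44}{4} = 113 \cdot \frac{1}{4} = \frac{113}{4}$)
$\frac{m{\left(\frac{11}{129},6 \right)}}{d{\left(-263 \right)}} = \frac{113}{4 \frac{47}{-263}} = \frac{113}{4 \cdot 47 \left(- \frac{1}{263}\right)} = \frac{113}{4 \left(- \frac{47}{263}\right)} = \frac{113}{4} \left(- \frac{263}{47}\right) = - \frac{29719}{188}$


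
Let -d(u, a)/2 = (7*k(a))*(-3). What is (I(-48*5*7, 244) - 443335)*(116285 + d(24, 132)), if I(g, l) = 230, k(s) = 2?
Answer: -51563685745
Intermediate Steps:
d(u, a) = 84 (d(u, a) = -2*7*2*(-3) = -28*(-3) = -2*(-42) = 84)
(I(-48*5*7, 244) - 443335)*(116285 + d(24, 132)) = (230 - 443335)*(116285 + 84) = -443105*116369 = -51563685745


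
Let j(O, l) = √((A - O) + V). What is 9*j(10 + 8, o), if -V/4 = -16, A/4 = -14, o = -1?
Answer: 9*I*√10 ≈ 28.461*I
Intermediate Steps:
A = -56 (A = 4*(-14) = -56)
V = 64 (V = -4*(-16) = 64)
j(O, l) = √(8 - O) (j(O, l) = √((-56 - O) + 64) = √(8 - O))
9*j(10 + 8, o) = 9*√(8 - (10 + 8)) = 9*√(8 - 1*18) = 9*√(8 - 18) = 9*√(-10) = 9*(I*√10) = 9*I*√10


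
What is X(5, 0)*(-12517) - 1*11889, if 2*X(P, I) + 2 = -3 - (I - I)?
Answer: 38807/2 ≈ 19404.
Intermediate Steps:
X(P, I) = -5/2 (X(P, I) = -1 + (-3 - (I - I))/2 = -1 + (-3 - 1*0)/2 = -1 + (-3 + 0)/2 = -1 + (1/2)*(-3) = -1 - 3/2 = -5/2)
X(5, 0)*(-12517) - 1*11889 = -5/2*(-12517) - 1*11889 = 62585/2 - 11889 = 38807/2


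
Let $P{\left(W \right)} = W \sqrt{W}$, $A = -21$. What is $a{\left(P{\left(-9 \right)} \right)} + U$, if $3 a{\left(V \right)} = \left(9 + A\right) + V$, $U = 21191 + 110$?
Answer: $21297 - 9 i \approx 21297.0 - 9.0 i$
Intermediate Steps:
$P{\left(W \right)} = W^{\frac{3}{2}}$
$U = 21301$
$a{\left(V \right)} = -4 + \frac{V}{3}$ ($a{\left(V \right)} = \frac{\left(9 - 21\right) + V}{3} = \frac{-12 + V}{3} = -4 + \frac{V}{3}$)
$a{\left(P{\left(-9 \right)} \right)} + U = \left(-4 + \frac{\left(-9\right)^{\frac{3}{2}}}{3}\right) + 21301 = \left(-4 + \frac{\left(-27\right) i}{3}\right) + 21301 = \left(-4 - 9 i\right) + 21301 = 21297 - 9 i$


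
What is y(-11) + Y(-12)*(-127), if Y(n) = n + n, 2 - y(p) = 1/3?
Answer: 9149/3 ≈ 3049.7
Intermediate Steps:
y(p) = 5/3 (y(p) = 2 - 1/3 = 2 - 1*⅓ = 2 - ⅓ = 5/3)
Y(n) = 2*n
y(-11) + Y(-12)*(-127) = 5/3 + (2*(-12))*(-127) = 5/3 - 24*(-127) = 5/3 + 3048 = 9149/3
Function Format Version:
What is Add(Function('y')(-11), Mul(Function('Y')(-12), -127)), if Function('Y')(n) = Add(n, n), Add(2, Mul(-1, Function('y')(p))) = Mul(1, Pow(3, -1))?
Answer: Rational(9149, 3) ≈ 3049.7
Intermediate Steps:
Function('y')(p) = Rational(5, 3) (Function('y')(p) = Add(2, Mul(-1, Mul(1, Pow(3, -1)))) = Add(2, Mul(-1, Mul(1, Rational(1, 3)))) = Add(2, Mul(-1, Rational(1, 3))) = Add(2, Rational(-1, 3)) = Rational(5, 3))
Function('Y')(n) = Mul(2, n)
Add(Function('y')(-11), Mul(Function('Y')(-12), -127)) = Add(Rational(5, 3), Mul(Mul(2, -12), -127)) = Add(Rational(5, 3), Mul(-24, -127)) = Add(Rational(5, 3), 3048) = Rational(9149, 3)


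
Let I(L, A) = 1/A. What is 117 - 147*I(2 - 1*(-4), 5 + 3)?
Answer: 789/8 ≈ 98.625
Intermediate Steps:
117 - 147*I(2 - 1*(-4), 5 + 3) = 117 - 147/(5 + 3) = 117 - 147/8 = 789/8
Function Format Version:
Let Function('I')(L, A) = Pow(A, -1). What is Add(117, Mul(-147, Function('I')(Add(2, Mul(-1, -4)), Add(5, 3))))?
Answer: Rational(789, 8) ≈ 98.625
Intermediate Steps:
Add(117, Mul(-147, Function('I')(Add(2, Mul(-1, -4)), Add(5, 3)))) = Add(117, Mul(-147, Pow(Add(5, 3), -1))) = Add(117, Mul(-147, Pow(8, -1))) = Add(117, Mul(-147, Rational(1, 8))) = Add(117, Rational(-147, 8)) = Rational(789, 8)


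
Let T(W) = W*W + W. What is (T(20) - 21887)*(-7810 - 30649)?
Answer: 825599353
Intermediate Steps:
T(W) = W + W² (T(W) = W² + W = W + W²)
(T(20) - 21887)*(-7810 - 30649) = (20*(1 + 20) - 21887)*(-7810 - 30649) = (20*21 - 21887)*(-38459) = (420 - 21887)*(-38459) = -21467*(-38459) = 825599353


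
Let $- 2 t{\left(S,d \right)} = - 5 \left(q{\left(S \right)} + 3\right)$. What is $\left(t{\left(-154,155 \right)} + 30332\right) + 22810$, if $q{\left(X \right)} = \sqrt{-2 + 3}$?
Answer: $53152$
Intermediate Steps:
$q{\left(X \right)} = 1$ ($q{\left(X \right)} = \sqrt{1} = 1$)
$t{\left(S,d \right)} = 10$ ($t{\left(S,d \right)} = - \frac{\left(-5\right) \left(1 + 3\right)}{2} = - \frac{\left(-5\right) 4}{2} = \left(- \frac{1}{2}\right) \left(-20\right) = 10$)
$\left(t{\left(-154,155 \right)} + 30332\right) + 22810 = \left(10 + 30332\right) + 22810 = 30342 + 22810 = 53152$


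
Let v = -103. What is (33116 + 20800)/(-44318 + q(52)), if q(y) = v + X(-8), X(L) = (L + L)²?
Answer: -53916/44165 ≈ -1.2208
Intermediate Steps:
X(L) = 4*L² (X(L) = (2*L)² = 4*L²)
q(y) = 153 (q(y) = -103 + 4*(-8)² = -103 + 4*64 = -103 + 256 = 153)
(33116 + 20800)/(-44318 + q(52)) = (33116 + 20800)/(-44318 + 153) = 53916/(-44165) = 53916*(-1/44165) = -53916/44165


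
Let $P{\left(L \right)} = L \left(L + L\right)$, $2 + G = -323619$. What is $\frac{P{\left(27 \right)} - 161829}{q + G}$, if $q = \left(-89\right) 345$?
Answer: $\frac{160371}{354326} \approx 0.45261$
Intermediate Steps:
$G = -323621$ ($G = -2 - 323619 = -323621$)
$q = -30705$
$P{\left(L \right)} = 2 L^{2}$ ($P{\left(L \right)} = L 2 L = 2 L^{2}$)
$\frac{P{\left(27 \right)} - 161829}{q + G} = \frac{2 \cdot 27^{2} - 161829}{-30705 - 323621} = \frac{2 \cdot 729 - 161829}{-354326} = \left(1458 - 161829\right) \left(- \frac{1}{354326}\right) = \left(-160371\right) \left(- \frac{1}{354326}\right) = \frac{160371}{354326}$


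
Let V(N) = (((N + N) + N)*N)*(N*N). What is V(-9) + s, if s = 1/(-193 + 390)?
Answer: 3877552/197 ≈ 19683.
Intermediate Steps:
s = 1/197 ≈ 0.0050761
V(N) = 3*N⁴ (V(N) = ((2*N + N)*N)*N² = ((3*N)*N)*N² = (3*N²)*N² = 3*N⁴)
V(-9) + s = 3*(-9)⁴ + 1/197 = 3*6561 + 1/197 = 19683 + 1/197 = 3877552/197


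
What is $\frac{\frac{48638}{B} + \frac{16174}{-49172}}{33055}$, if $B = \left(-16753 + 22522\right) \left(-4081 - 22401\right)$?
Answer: $- \frac{618342236557}{62079235974095670} \approx -9.9605 \cdot 10^{-6}$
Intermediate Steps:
$B = -152774658$ ($B = 5769 \left(-26482\right) = -152774658$)
$\frac{\frac{48638}{B} + \frac{16174}{-49172}}{33055} = \frac{\frac{48638}{-152774658} + \frac{16174}{-49172}}{33055} = \left(48638 \left(- \frac{1}{152774658}\right) + 16174 \left(- \frac{1}{49172}\right)\right) \frac{1}{33055} = \left(- \frac{24319}{76387329} - \frac{8087}{24586}\right) \frac{1}{33055} = \left(- \frac{618342236557}{1878058870794}\right) \frac{1}{33055} = - \frac{618342236557}{62079235974095670}$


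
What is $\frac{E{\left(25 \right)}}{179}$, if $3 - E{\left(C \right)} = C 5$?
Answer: $- \frac{122}{179} \approx -0.68156$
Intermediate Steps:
$E{\left(C \right)} = 3 - 5 C$ ($E{\left(C \right)} = 3 - C 5 = 3 - 5 C$)
$\frac{E{\left(25 \right)}}{179} = \frac{3 - 125}{179} = \left(3 - 125\right) \frac{1}{179} = \left(-122\right) \frac{1}{179} = - \frac{122}{179}$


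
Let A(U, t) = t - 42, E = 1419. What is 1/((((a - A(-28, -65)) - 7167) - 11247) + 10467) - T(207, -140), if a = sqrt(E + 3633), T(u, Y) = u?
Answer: -3180585319/15365137 - sqrt(1263)/30730274 ≈ -207.00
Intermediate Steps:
a = 2*sqrt(1263) (a = sqrt(1419 + 3633) = sqrt(5052) = 2*sqrt(1263) ≈ 71.077)
A(U, t) = -42 + t
1/((((a - A(-28, -65)) - 7167) - 11247) + 10467) - T(207, -140) = 1/((((2*sqrt(1263) - (-42 - 65)) - 7167) - 11247) + 10467) - 1*207 = 1/((((2*sqrt(1263) - 1*(-107)) - 7167) - 11247) + 10467) - 207 = 1/((((2*sqrt(1263) + 107) - 7167) - 11247) + 10467) - 207 = 1/((((107 + 2*sqrt(1263)) - 7167) - 11247) + 10467) - 207 = 1/(((-7060 + 2*sqrt(1263)) - 11247) + 10467) - 207 = 1/((-18307 + 2*sqrt(1263)) + 10467) - 207 = 1/(-7840 + 2*sqrt(1263)) - 207 = -207 + 1/(-7840 + 2*sqrt(1263))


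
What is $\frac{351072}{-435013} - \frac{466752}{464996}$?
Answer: $- \frac{91572565872}{50569826237} \approx -1.8108$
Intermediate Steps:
$\frac{351072}{-435013} - \frac{466752}{464996} = 351072 \left(- \frac{1}{435013}\right) - \frac{116688}{116249} = - \frac{351072}{435013} - \frac{116688}{116249} = - \frac{91572565872}{50569826237}$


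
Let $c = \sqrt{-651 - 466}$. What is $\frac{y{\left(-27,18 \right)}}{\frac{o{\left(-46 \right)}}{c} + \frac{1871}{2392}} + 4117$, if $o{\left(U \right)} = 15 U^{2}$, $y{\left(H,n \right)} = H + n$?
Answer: $\frac{23731071960561930553}{5764166141742397} - \frac{1634450538240 i \sqrt{1117}}{5764166141742397} \approx 4117.0 - 0.0094768 i$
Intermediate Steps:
$c = i \sqrt{1117}$ ($c = \sqrt{-1117} = i \sqrt{1117} \approx 33.422 i$)
$\frac{y{\left(-27,18 \right)}}{\frac{o{\left(-46 \right)}}{c} + \frac{1871}{2392}} + 4117 = \frac{-27 + 18}{\frac{15 \left(-46\right)^{2}}{i \sqrt{1117}} + \frac{1871}{2392}} + 4117 = - \frac{9}{15 \cdot 2116 \left(- \frac{i \sqrt{1117}}{1117}\right) + 1871 \cdot \frac{1}{2392}} + 4117 = - \frac{9}{31740 \left(- \frac{i \sqrt{1117}}{1117}\right) + \frac{1871}{2392}} + 4117 = - \frac{9}{- \frac{31740 i \sqrt{1117}}{1117} + \frac{1871}{2392}} + 4117 = - \frac{9}{\frac{1871}{2392} - \frac{31740 i \sqrt{1117}}{1117}} + 4117 = 4117 - \frac{9}{\frac{1871}{2392} - \frac{31740 i \sqrt{1117}}{1117}}$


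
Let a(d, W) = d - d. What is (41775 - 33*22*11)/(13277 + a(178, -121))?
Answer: 33789/13277 ≈ 2.5449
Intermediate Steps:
a(d, W) = 0
(41775 - 33*22*11)/(13277 + a(178, -121)) = (41775 - 33*22*11)/(13277 + 0) = (41775 - 726*11)/13277 = (41775 - 7986)*(1/13277) = 33789*(1/13277) = 33789/13277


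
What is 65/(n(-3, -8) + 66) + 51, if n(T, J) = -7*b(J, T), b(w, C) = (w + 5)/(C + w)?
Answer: 7334/141 ≈ 52.014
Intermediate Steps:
b(w, C) = (5 + w)/(C + w)
n(T, J) = -7*(5 + J)/(J + T) (n(T, J) = -7*(5 + J)/(T + J) = -7*(5 + J)/(J + T))
65/(n(-3, -8) + 66) + 51 = 65/(7*(-5 - 1*(-8))/(-8 - 3) + 66) + 51 = 65/(7*(-5 + 8)/(-11) + 66) + 51 = 65/(7*(-1/11)*3 + 66) + 51 = 65/(-21/11 + 66) + 51 = 65/(705/11) + 51 = 65*(11/705) + 51 = 143/141 + 51 = 7334/141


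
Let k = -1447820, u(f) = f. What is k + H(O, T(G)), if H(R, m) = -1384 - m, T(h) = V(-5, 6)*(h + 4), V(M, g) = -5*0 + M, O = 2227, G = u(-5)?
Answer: -1449209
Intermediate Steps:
G = -5
V(M, g) = M (V(M, g) = 0 + M = M)
T(h) = -20 - 5*h (T(h) = -5*(h + 4) = -5*(4 + h) = -20 - 5*h)
k + H(O, T(G)) = -1447820 + (-1384 - (-20 - 5*(-5))) = -1447820 + (-1384 - (-20 + 25)) = -1447820 + (-1384 - 1*5) = -1447820 + (-1384 - 5) = -1447820 - 1389 = -1449209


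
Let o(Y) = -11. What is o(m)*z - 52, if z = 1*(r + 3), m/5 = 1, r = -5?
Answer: -30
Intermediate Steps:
m = 5 (m = 5*1 = 5)
z = -2 (z = 1*(-5 + 3) = 1*(-2) = -2)
o(m)*z - 52 = -11*(-2) - 52 = 22 - 52 = -30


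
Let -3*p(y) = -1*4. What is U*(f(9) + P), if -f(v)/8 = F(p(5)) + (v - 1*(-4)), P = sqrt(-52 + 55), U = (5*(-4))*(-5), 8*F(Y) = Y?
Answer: -31600/3 + 100*sqrt(3) ≈ -10360.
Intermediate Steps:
p(y) = 4/3 (p(y) = -(-1)*4/3 = -1/3*(-4) = 4/3)
F(Y) = Y/8
U = 100 (U = -20*(-5) = 100)
P = sqrt(3) ≈ 1.7320
f(v) = -100/3 - 8*v (f(v) = -8*((1/8)*(4/3) + (v - 1*(-4))) = -8*(1/6 + (v + 4)) = -8*(1/6 + (4 + v)) = -8*(25/6 + v) = -100/3 - 8*v)
U*(f(9) + P) = 100*((-100/3 - 8*9) + sqrt(3)) = 100*((-100/3 - 72) + sqrt(3)) = 100*(-316/3 + sqrt(3)) = -31600/3 + 100*sqrt(3)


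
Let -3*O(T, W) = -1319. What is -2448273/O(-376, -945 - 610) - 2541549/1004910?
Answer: -60034425727/10776230 ≈ -5571.0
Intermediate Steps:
O(T, W) = 1319/3 (O(T, W) = -1/3*(-1319) = 1319/3)
-2448273/O(-376, -945 - 610) - 2541549/1004910 = -2448273/1319/3 - 2541549/1004910 = -2448273*3/1319 - 2541549*1/1004910 = -7344819/1319 - 20663/8170 = -60034425727/10776230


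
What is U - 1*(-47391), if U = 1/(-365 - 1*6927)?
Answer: 345575171/7292 ≈ 47391.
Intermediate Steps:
U = -1/7292 (U = 1/(-365 - 6927) = 1/(-7292) = -1/7292 ≈ -0.00013714)
U - 1*(-47391) = -1/7292 - 1*(-47391) = -1/7292 + 47391 = 345575171/7292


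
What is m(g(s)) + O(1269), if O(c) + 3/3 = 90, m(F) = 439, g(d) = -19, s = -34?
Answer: 528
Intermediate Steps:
O(c) = 89 (O(c) = -1 + 90 = 89)
m(g(s)) + O(1269) = 439 + 89 = 528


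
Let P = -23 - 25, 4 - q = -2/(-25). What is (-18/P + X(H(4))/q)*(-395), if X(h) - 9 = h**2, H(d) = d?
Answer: -1045565/392 ≈ -2667.3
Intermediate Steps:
X(h) = 9 + h**2
q = 98/25 (q = 4 - (-2)/(-25) = 4 - (-2)*(-1)/25 = 4 - 1*2/25 = 4 - 2/25 = 98/25 ≈ 3.9200)
P = -48
(-18/P + X(H(4))/q)*(-395) = (-18/(-48) + (9 + 4**2)/(98/25))*(-395) = (-18*(-1/48) + (9 + 16)*(25/98))*(-395) = (3/8 + 25*(25/98))*(-395) = (3/8 + 625/98)*(-395) = (2647/392)*(-395) = -1045565/392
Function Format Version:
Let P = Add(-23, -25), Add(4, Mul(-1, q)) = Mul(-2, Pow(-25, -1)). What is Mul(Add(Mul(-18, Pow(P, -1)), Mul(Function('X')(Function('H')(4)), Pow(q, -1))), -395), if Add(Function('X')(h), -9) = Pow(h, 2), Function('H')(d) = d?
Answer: Rational(-1045565, 392) ≈ -2667.3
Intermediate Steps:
Function('X')(h) = Add(9, Pow(h, 2))
q = Rational(98, 25) (q = Add(4, Mul(-1, Mul(-2, Pow(-25, -1)))) = Add(4, Mul(-1, Mul(-2, Rational(-1, 25)))) = Add(4, Mul(-1, Rational(2, 25))) = Add(4, Rational(-2, 25)) = Rational(98, 25) ≈ 3.9200)
P = -48
Mul(Add(Mul(-18, Pow(P, -1)), Mul(Function('X')(Function('H')(4)), Pow(q, -1))), -395) = Mul(Add(Mul(-18, Pow(-48, -1)), Mul(Add(9, Pow(4, 2)), Pow(Rational(98, 25), -1))), -395) = Mul(Add(Mul(-18, Rational(-1, 48)), Mul(Add(9, 16), Rational(25, 98))), -395) = Mul(Add(Rational(3, 8), Mul(25, Rational(25, 98))), -395) = Mul(Add(Rational(3, 8), Rational(625, 98)), -395) = Mul(Rational(2647, 392), -395) = Rational(-1045565, 392)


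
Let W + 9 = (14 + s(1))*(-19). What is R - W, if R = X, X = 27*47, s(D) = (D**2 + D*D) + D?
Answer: 1601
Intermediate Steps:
s(D) = D + 2*D**2 (s(D) = (D**2 + D**2) + D = 2*D**2 + D = D + 2*D**2)
W = -332 (W = -9 + (14 + 1*(1 + 2*1))*(-19) = -9 + (14 + 1*(1 + 2))*(-19) = -9 + (14 + 1*3)*(-19) = -9 + (14 + 3)*(-19) = -9 + 17*(-19) = -9 - 323 = -332)
X = 1269
R = 1269
R - W = 1269 - 1*(-332) = 1269 + 332 = 1601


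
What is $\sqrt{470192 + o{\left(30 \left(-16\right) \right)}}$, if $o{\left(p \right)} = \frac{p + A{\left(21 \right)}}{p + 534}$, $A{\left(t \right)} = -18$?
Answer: $\frac{\sqrt{4231645}}{3} \approx 685.7$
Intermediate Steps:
$o{\left(p \right)} = \frac{-18 + p}{534 + p}$ ($o{\left(p \right)} = \frac{p - 18}{p + 534} = \frac{-18 + p}{534 + p}$)
$\sqrt{470192 + o{\left(30 \left(-16\right) \right)}} = \sqrt{470192 + \frac{-18 + 30 \left(-16\right)}{534 + 30 \left(-16\right)}} = \sqrt{470192 + \frac{-18 - 480}{534 - 480}} = \sqrt{470192 + \frac{1}{54} \left(-498\right)} = \sqrt{470192 - \frac{83}{9}} = \sqrt{\frac{4231645}{9}} = \frac{\sqrt{4231645}}{3}$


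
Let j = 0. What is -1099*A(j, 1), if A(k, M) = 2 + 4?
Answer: -6594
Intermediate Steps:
A(k, M) = 6
-1099*A(j, 1) = -1099*6 = -6594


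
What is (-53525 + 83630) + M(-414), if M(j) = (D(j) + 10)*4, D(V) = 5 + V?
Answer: 28509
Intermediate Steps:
M(j) = 60 + 4*j (M(j) = ((5 + j) + 10)*4 = (15 + j)*4 = 60 + 4*j)
(-53525 + 83630) + M(-414) = (-53525 + 83630) + (60 + 4*(-414)) = 30105 + (60 - 1656) = 30105 - 1596 = 28509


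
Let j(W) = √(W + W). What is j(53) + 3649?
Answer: 3649 + √106 ≈ 3659.3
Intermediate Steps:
j(W) = √2*√W (j(W) = √(2*W) = √2*√W)
j(53) + 3649 = √2*√53 + 3649 = √106 + 3649 = 3649 + √106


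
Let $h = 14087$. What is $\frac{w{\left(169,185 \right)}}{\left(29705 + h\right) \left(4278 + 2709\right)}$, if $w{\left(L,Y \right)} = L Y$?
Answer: $\frac{31265}{305974704} \approx 0.00010218$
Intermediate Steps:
$\frac{w{\left(169,185 \right)}}{\left(29705 + h\right) \left(4278 + 2709\right)} = \frac{169 \cdot 185}{\left(29705 + 14087\right) \left(4278 + 2709\right)} = \frac{31265}{43792 \cdot 6987} = \frac{31265}{305974704}$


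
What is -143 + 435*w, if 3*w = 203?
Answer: 29292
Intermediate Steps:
w = 203/3 (w = (1/3)*203 = 203/3 ≈ 67.667)
-143 + 435*w = -143 + 435*(203/3) = -143 + 29435 = 29292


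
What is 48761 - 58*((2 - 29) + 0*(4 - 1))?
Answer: 50327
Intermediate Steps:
48761 - 58*((2 - 29) + 0*(4 - 1)) = 48761 - 58*(-27 + 0*3) = 48761 - 58*(-27 + 0) = 48761 - 58*(-27) = 48761 - 1*(-1566) = 48761 + 1566 = 50327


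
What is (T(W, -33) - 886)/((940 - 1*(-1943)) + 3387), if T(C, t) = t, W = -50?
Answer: -919/6270 ≈ -0.14657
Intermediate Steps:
(T(W, -33) - 886)/((940 - 1*(-1943)) + 3387) = (-33 - 886)/((940 - 1*(-1943)) + 3387) = -919/((940 + 1943) + 3387) = -919/(2883 + 3387) = -919/6270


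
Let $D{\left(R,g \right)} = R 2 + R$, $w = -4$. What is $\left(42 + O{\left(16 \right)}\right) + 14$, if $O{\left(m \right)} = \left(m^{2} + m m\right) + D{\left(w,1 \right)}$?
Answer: $556$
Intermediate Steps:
$D{\left(R,g \right)} = 3 R$ ($D{\left(R,g \right)} = 2 R + R = 3 R$)
$O{\left(m \right)} = -12 + 2 m^{2}$ ($O{\left(m \right)} = \left(m^{2} + m m\right) + 3 \left(-4\right) = \left(m^{2} + m^{2}\right) - 12 = 2 m^{2} - 12 = -12 + 2 m^{2}$)
$\left(42 + O{\left(16 \right)}\right) + 14 = \left(42 - \left(12 - 2 \cdot 16^{2}\right)\right) + 14 = \left(42 + \left(-12 + 2 \cdot 256\right)\right) + 14 = \left(42 + \left(-12 + 512\right)\right) + 14 = \left(42 + 500\right) + 14 = 542 + 14 = 556$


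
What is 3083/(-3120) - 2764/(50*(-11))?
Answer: 692803/171600 ≈ 4.0373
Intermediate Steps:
3083/(-3120) - 2764/(50*(-11)) = 3083*(-1/3120) - 2764/(-550) = -3083/3120 - 2764*(-1/550) = -3083/3120 + 1382/275 = 692803/171600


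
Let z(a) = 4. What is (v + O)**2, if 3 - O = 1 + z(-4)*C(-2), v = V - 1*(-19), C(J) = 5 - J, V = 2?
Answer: 25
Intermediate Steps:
v = 21 (v = 2 - 1*(-19) = 2 + 19 = 21)
O = -26 (O = 3 - (1 + 4*(5 - 1*(-2))) = 3 - (1 + 4*(5 + 2)) = 3 - (1 + 4*7) = 3 - (1 + 28) = 3 - 1*29 = 3 - 29 = -26)
(v + O)**2 = (21 - 26)**2 = (-5)**2 = 25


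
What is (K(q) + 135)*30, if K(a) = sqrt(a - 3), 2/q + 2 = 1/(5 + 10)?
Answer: 4050 + 90*I*sqrt(377)/29 ≈ 4050.0 + 60.258*I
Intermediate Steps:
q = -30/29 (q = 2/(-2 + 1/(5 + 10)) = 2/(-2 + 1/15) = 2/(-29/15) = 2*(-15/29) = -30/29 ≈ -1.0345)
K(a) = sqrt(-3 + a)
(K(q) + 135)*30 = (sqrt(-3 - 30/29) + 135)*30 = (sqrt(-117/29) + 135)*30 = (3*I*sqrt(377)/29 + 135)*30 = (135 + 3*I*sqrt(377)/29)*30 = 4050 + 90*I*sqrt(377)/29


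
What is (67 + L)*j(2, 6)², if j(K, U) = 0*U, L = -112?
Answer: 0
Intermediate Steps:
j(K, U) = 0
(67 + L)*j(2, 6)² = (67 - 112)*0² = -45*0 = 0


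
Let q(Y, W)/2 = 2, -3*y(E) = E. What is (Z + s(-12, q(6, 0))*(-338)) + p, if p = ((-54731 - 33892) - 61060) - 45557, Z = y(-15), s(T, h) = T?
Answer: -191179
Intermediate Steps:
y(E) = -E/3
q(Y, W) = 4 (q(Y, W) = 2*2 = 4)
Z = 5 (Z = -⅓*(-15) = 5)
p = -195240 (p = (-88623 - 61060) - 45557 = -149683 - 45557 = -195240)
(Z + s(-12, q(6, 0))*(-338)) + p = (5 - 12*(-338)) - 195240 = (5 + 4056) - 195240 = 4061 - 195240 = -191179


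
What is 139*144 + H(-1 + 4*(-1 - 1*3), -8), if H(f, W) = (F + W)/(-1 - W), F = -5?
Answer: 140099/7 ≈ 20014.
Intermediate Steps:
H(f, W) = (-5 + W)/(-1 - W)
139*144 + H(-1 + 4*(-1 - 1*3), -8) = 139*144 + (5 - 1*(-8))/(1 - 8) = 20016 + (5 + 8)/(-7) = 20016 - ⅐*13 = 20016 - 13/7 = 140099/7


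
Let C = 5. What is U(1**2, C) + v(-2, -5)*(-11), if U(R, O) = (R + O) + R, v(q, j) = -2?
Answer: 29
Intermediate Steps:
U(R, O) = O + 2*R (U(R, O) = (O + R) + R = O + 2*R)
U(1**2, C) + v(-2, -5)*(-11) = (5 + 2*1**2) - 2*(-11) = (5 + 2*1) + 22 = (5 + 2) + 22 = 7 + 22 = 29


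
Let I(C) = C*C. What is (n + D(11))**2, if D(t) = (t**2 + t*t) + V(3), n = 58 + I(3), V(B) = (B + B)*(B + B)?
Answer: 119025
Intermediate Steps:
I(C) = C**2
V(B) = 4*B**2 (V(B) = (2*B)*(2*B) = 4*B**2)
n = 67 (n = 58 + 3**2 = 58 + 9 = 67)
D(t) = 36 + 2*t**2 (D(t) = (t**2 + t*t) + 4*3**2 = (t**2 + t**2) + 4*9 = 2*t**2 + 36 = 36 + 2*t**2)
(n + D(11))**2 = (67 + (36 + 2*11**2))**2 = (67 + (36 + 2*121))**2 = (67 + (36 + 242))**2 = (67 + 278)**2 = 345**2 = 119025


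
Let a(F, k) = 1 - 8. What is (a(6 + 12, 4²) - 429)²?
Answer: 190096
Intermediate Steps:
a(F, k) = -7
(a(6 + 12, 4²) - 429)² = (-7 - 429)² = (-436)² = 190096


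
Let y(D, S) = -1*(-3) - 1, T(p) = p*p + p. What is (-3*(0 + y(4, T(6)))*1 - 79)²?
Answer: 7225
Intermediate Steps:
T(p) = p + p² (T(p) = p² + p = p + p²)
y(D, S) = 2 (y(D, S) = 3 - 1 = 2)
(-3*(0 + y(4, T(6)))*1 - 79)² = (-3*(0 + 2)*1 - 79)² = (-3*2*1 - 79)² = (-6*1 - 79)² = (-6 - 79)² = (-85)² = 7225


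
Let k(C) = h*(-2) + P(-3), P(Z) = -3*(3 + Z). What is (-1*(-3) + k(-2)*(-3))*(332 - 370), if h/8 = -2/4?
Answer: 798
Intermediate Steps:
P(Z) = -9 - 3*Z
h = -4 (h = 8*(-2/4) = 8*(-2*¼) = 8*(-½) = -4)
k(C) = 8 (k(C) = -4*(-2) + (-9 - 3*(-3)) = 8 + (-9 + 9) = 8 + 0 = 8)
(-1*(-3) + k(-2)*(-3))*(332 - 370) = (-1*(-3) + 8*(-3))*(332 - 370) = (3 - 24)*(-38) = -21*(-38) = 798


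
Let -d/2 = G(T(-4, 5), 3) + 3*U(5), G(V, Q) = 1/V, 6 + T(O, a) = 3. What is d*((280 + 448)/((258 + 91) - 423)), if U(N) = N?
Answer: 32032/111 ≈ 288.58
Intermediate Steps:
T(O, a) = -3 (T(O, a) = -6 + 3 = -3)
d = -88/3 (d = -2*(1/(-3) + 3*5) = -2*(-⅓ + 15) = -2*44/3 = -88/3 ≈ -29.333)
d*((280 + 448)/((258 + 91) - 423)) = -88*(280 + 448)/(3*((258 + 91) - 423)) = -64064/(3*(349 - 423)) = -64064/(3*(-74)) = -64064*(-1)/(3*74) = -88/3*(-364/37) = 32032/111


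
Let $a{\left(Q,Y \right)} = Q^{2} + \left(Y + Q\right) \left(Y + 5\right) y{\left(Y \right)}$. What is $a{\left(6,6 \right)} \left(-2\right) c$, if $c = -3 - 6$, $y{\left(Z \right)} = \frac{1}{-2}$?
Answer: $-540$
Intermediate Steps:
$y{\left(Z \right)} = - \frac{1}{2}$
$a{\left(Q,Y \right)} = Q^{2} - \frac{\left(5 + Y\right) \left(Q + Y\right)}{2}$ ($a{\left(Q,Y \right)} = Q^{2} + \left(Y + Q\right) \left(Y + 5\right) \left(- \frac{1}{2}\right) = Q^{2} + \left(Q + Y\right) \left(5 + Y\right) \left(- \frac{1}{2}\right) = Q^{2} + \left(5 + Y\right) \left(Q + Y\right) \left(- \frac{1}{2}\right) = Q^{2} - \frac{\left(5 + Y\right) \left(Q + Y\right)}{2}$)
$c = -9$ ($c = -3 - 6 = -9$)
$a{\left(6,6 \right)} \left(-2\right) c = \left(6^{2} - 15 - 15 - \frac{6^{2}}{2} - 3 \cdot 6\right) \left(-2\right) \left(-9\right) = \left(36 - 15 - 15 - 18 - 18\right) \left(-2\right) \left(-9\right) = \left(-30\right) \left(-2\right) \left(-9\right) = 60 \left(-9\right) = -540$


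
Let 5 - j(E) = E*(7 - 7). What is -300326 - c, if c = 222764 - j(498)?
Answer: -523085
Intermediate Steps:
j(E) = 5 (j(E) = 5 - E*(7 - 7) = 5 - E*0 = 5 - 1*0 = 5 + 0 = 5)
c = 222759 (c = 222764 - 1*5 = 222764 - 5 = 222759)
-300326 - c = -300326 - 1*222759 = -300326 - 222759 = -523085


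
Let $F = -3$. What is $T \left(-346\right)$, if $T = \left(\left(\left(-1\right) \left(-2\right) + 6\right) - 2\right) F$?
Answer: $6228$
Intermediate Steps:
$T = -18$ ($T = \left(\left(\left(-1\right) \left(-2\right) + 6\right) - 2\right) \left(-3\right) = \left(\left(2 + 6\right) - 2\right) \left(-3\right) = \left(8 - 2\right) \left(-3\right) = 6 \left(-3\right) = -18$)
$T \left(-346\right) = \left(-18\right) \left(-346\right) = 6228$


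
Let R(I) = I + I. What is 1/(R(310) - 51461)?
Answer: -1/50841 ≈ -1.9669e-5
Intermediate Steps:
R(I) = 2*I
1/(R(310) - 51461) = 1/(2*310 - 51461) = 1/(620 - 51461) = 1/(-50841) = -1/50841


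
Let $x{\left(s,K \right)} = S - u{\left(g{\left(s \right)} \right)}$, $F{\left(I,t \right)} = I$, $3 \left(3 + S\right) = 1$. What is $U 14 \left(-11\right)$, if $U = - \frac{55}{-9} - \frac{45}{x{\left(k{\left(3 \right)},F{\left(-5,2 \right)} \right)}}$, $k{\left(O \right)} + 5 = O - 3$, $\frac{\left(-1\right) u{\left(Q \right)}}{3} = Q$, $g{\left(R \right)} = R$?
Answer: $- \frac{636020}{477} \approx -1333.4$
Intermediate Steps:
$u{\left(Q \right)} = - 3 Q$
$S = - \frac{8}{3}$ ($S = -3 + \frac{1}{3} \cdot 1 = -3 + \frac{1}{3} = - \frac{8}{3} \approx -2.6667$)
$k{\left(O \right)} = -8 + O$ ($k{\left(O \right)} = -5 + \left(O - 3\right) = -5 + \left(-3 + O\right) = -8 + O$)
$x{\left(s,K \right)} = - \frac{8}{3} + 3 s$ ($x{\left(s,K \right)} = - \frac{8}{3} - - 3 s = - \frac{8}{3} + 3 s$)
$U = \frac{4130}{477}$ ($U = - \frac{55}{-9} - \frac{45}{- \frac{8}{3} + 3 \left(-8 + 3\right)} = \left(-55\right) \left(- \frac{1}{9}\right) - \frac{45}{- \frac{8}{3} + 3 \left(-5\right)} = \frac{55}{9} - \frac{45}{- \frac{8}{3} - 15} = \frac{55}{9} - \frac{45}{- \frac{53}{3}} = \frac{55}{9} - - \frac{135}{53} = \frac{55}{9} + \frac{135}{53} = \frac{4130}{477} \approx 8.6583$)
$U 14 \left(-11\right) = \frac{4130 \cdot 14 \left(-11\right)}{477} = \frac{4130}{477} \left(-154\right) = - \frac{636020}{477}$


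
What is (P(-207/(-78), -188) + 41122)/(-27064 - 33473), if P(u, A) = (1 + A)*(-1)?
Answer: -41309/60537 ≈ -0.68238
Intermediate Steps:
P(u, A) = -1 - A
(P(-207/(-78), -188) + 41122)/(-27064 - 33473) = ((-1 - 1*(-188)) + 41122)/(-27064 - 33473) = ((-1 + 188) + 41122)/(-60537) = (187 + 41122)*(-1/60537) = 41309*(-1/60537) = -41309/60537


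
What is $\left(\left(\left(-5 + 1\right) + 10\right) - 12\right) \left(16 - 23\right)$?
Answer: $42$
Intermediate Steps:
$\left(\left(\left(-5 + 1\right) + 10\right) - 12\right) \left(16 - 23\right) = \left(\left(-4 + 10\right) - 12\right) \left(-7\right) = \left(6 - 12\right) \left(-7\right) = \left(-6\right) \left(-7\right) = 42$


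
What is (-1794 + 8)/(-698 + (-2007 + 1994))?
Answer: 1786/711 ≈ 2.5120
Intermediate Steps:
(-1794 + 8)/(-698 + (-2007 + 1994)) = -1786/(-698 - 13) = -1786/(-711) = -1786*(-1/711) = 1786/711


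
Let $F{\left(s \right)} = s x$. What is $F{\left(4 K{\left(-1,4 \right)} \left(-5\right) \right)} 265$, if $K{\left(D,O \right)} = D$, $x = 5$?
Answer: $26500$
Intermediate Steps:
$F{\left(s \right)} = 5 s$ ($F{\left(s \right)} = s 5 = 5 s$)
$F{\left(4 K{\left(-1,4 \right)} \left(-5\right) \right)} 265 = 5 \cdot 4 \left(-1\right) \left(-5\right) 265 = 5 \left(\left(-4\right) \left(-5\right)\right) 265 = 5 \cdot 20 \cdot 265 = 100 \cdot 265 = 26500$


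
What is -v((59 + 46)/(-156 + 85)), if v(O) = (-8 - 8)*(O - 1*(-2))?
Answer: 592/71 ≈ 8.3380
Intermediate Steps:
v(O) = -32 - 16*O (v(O) = -16*(O + 2) = -16*(2 + O) = -32 - 16*O)
-v((59 + 46)/(-156 + 85)) = -(-32 - 16*(59 + 46)/(-156 + 85)) = -(-32 - 1680/(-71)) = -(-32 - 1680*(-1)/71) = -(-32 - 16*(-105/71)) = -(-32 + 1680/71) = -1*(-592/71) = 592/71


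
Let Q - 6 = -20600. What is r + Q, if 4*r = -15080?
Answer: -24364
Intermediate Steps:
Q = -20594 (Q = 6 - 20600 = -20594)
r = -3770 (r = (¼)*(-15080) = -3770)
r + Q = -3770 - 20594 = -24364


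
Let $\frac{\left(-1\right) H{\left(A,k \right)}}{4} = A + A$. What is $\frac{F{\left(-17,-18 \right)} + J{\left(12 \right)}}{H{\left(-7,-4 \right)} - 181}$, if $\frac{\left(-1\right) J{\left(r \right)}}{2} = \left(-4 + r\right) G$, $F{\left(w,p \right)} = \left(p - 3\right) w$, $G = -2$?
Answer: $- \frac{389}{125} \approx -3.112$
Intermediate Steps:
$H{\left(A,k \right)} = - 8 A$ ($H{\left(A,k \right)} = - 4 \left(A + A\right) = - 4 \cdot 2 A = - 8 A$)
$F{\left(w,p \right)} = w \left(-3 + p\right)$ ($F{\left(w,p \right)} = \left(-3 + p\right) w = w \left(-3 + p\right)$)
$J{\left(r \right)} = -16 + 4 r$ ($J{\left(r \right)} = - 2 \left(-4 + r\right) \left(-2\right) = - 2 \left(8 - 2 r\right) = -16 + 4 r$)
$\frac{F{\left(-17,-18 \right)} + J{\left(12 \right)}}{H{\left(-7,-4 \right)} - 181} = \frac{- 17 \left(-3 - 18\right) + \left(-16 + 4 \cdot 12\right)}{\left(-8\right) \left(-7\right) - 181} = \frac{\left(-17\right) \left(-21\right) + \left(-16 + 48\right)}{56 - 181} = \frac{357 + 32}{-125} = 389 \left(- \frac{1}{125}\right) = - \frac{389}{125}$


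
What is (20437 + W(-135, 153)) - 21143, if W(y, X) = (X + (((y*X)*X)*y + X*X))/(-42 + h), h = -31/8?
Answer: -3413479798/367 ≈ -9.3010e+6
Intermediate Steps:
h = -31/8 (h = -31*⅛ = -31/8 ≈ -3.8750)
W(y, X) = -8*X/367 - 8*X²/367 - 8*X²*y²/367 (W(y, X) = (X + (((y*X)*X)*y + X*X))/(-42 - 31/8) = (X + (((X*y)*X)*y + X²))/(-367/8) = (X + ((y*X²)*y + X²))*(-8/367) = (X + (X²*y² + X²))*(-8/367) = (X + (X² + X²*y²))*(-8/367) = (X + X² + X²*y²)*(-8/367) = -8*X/367 - 8*X²/367 - 8*X²*y²/367)
(20437 + W(-135, 153)) - 21143 = (20437 - 8/367*153*(1 + 153 + 153*(-135)²)) - 21143 = (20437 - 8/367*153*(1 + 153 + 153*18225)) - 21143 = (20437 - 8/367*153*(1 + 153 + 2788425)) - 21143 = (20437 - 8/367*153*2788579) - 21143 = (20437 - 3413220696/367) - 21143 = -3405720317/367 - 21143 = -3413479798/367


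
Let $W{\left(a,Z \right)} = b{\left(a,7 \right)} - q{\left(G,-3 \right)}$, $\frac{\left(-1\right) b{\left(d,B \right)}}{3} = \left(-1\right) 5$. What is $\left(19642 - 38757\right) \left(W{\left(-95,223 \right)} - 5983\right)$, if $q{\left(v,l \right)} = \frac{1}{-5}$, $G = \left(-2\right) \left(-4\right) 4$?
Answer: $114074497$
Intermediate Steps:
$b{\left(d,B \right)} = 15$ ($b{\left(d,B \right)} = - 3 \left(\left(-1\right) 5\right) = \left(-3\right) \left(-5\right) = 15$)
$G = 32$ ($G = 8 \cdot 4 = 32$)
$q{\left(v,l \right)} = - \frac{1}{5}$
$W{\left(a,Z \right)} = \frac{76}{5}$ ($W{\left(a,Z \right)} = 15 - - \frac{1}{5} = 15 + \frac{1}{5} = \frac{76}{5}$)
$\left(19642 - 38757\right) \left(W{\left(-95,223 \right)} - 5983\right) = \left(19642 - 38757\right) \left(\frac{76}{5} - 5983\right) = \left(-19115\right) \left(- \frac{29839}{5}\right) = 114074497$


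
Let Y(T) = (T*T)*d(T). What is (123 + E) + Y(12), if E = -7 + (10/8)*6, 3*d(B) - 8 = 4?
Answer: 1399/2 ≈ 699.50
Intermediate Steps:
d(B) = 4 (d(B) = 8/3 + (⅓)*4 = 8/3 + 4/3 = 4)
Y(T) = 4*T² (Y(T) = (T*T)*4 = T²*4 = 4*T²)
E = ½ (E = -7 + (10*(⅛))*6 = -7 + (5/4)*6 = -7 + 15/2 = ½ ≈ 0.50000)
(123 + E) + Y(12) = (123 + ½) + 4*12² = 247/2 + 4*144 = 247/2 + 576 = 1399/2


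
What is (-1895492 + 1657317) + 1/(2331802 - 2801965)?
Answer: -111981072526/470163 ≈ -2.3818e+5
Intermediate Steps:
(-1895492 + 1657317) + 1/(2331802 - 2801965) = -238175 + 1/(-470163) = -238175 - 1/470163 = -111981072526/470163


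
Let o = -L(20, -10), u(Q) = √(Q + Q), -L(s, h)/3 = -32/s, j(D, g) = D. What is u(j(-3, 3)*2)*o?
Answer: -48*I*√3/5 ≈ -16.628*I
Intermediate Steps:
L(s, h) = 96/s (L(s, h) = -(-96)/s = 96/s)
u(Q) = √2*√Q (u(Q) = √(2*Q) = √2*√Q)
o = -24/5 (o = -96/20 = -1*24/5 = -24/5 ≈ -4.8000)
u(j(-3, 3)*2)*o = (√2*√(-3*2))*(-24/5) = (√2*√(-6))*(-24/5) = (√2*(I*√6))*(-24/5) = (2*I*√3)*(-24/5) = -48*I*√3/5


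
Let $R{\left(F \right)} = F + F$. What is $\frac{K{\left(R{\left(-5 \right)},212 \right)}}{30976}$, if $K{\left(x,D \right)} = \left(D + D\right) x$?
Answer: $- \frac{265}{1936} \approx -0.13688$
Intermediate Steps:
$R{\left(F \right)} = 2 F$
$K{\left(x,D \right)} = 2 D x$
$\frac{K{\left(R{\left(-5 \right)},212 \right)}}{30976} = \frac{2 \cdot 212 \cdot 2 \left(-5\right)}{30976} = 2 \cdot 212 \left(-10\right) \frac{1}{30976} = \left(-4240\right) \frac{1}{30976} = - \frac{265}{1936}$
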